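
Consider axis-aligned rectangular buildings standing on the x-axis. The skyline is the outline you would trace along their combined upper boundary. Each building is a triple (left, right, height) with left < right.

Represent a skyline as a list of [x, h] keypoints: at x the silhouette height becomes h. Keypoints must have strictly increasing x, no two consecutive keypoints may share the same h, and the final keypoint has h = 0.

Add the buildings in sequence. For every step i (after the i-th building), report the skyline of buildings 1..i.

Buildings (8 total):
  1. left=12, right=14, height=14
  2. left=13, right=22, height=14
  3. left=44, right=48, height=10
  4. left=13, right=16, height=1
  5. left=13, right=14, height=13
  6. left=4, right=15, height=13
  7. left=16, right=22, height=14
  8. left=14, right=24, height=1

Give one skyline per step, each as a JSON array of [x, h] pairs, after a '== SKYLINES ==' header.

== SKYLINES ==
[[12,14],[14,0]]
[[12,14],[22,0]]
[[12,14],[22,0],[44,10],[48,0]]
[[12,14],[22,0],[44,10],[48,0]]
[[12,14],[22,0],[44,10],[48,0]]
[[4,13],[12,14],[22,0],[44,10],[48,0]]
[[4,13],[12,14],[22,0],[44,10],[48,0]]
[[4,13],[12,14],[22,1],[24,0],[44,10],[48,0]]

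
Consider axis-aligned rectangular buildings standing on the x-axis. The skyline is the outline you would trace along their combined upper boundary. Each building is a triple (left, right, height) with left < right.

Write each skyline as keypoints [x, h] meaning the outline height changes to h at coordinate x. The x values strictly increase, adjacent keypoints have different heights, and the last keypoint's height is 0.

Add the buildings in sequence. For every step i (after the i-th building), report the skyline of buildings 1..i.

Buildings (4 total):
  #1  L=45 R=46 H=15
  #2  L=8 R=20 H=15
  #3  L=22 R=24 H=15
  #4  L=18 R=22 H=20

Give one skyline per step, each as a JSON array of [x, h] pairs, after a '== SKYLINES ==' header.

== SKYLINES ==
[[45,15],[46,0]]
[[8,15],[20,0],[45,15],[46,0]]
[[8,15],[20,0],[22,15],[24,0],[45,15],[46,0]]
[[8,15],[18,20],[22,15],[24,0],[45,15],[46,0]]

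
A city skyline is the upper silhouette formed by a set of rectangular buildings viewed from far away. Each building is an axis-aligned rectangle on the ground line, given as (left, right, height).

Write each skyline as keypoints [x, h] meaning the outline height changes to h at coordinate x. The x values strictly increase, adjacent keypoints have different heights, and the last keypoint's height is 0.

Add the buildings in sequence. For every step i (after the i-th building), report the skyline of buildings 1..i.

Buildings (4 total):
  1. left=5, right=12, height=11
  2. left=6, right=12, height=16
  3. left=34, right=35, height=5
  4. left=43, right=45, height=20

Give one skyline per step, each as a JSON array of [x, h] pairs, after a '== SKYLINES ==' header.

== SKYLINES ==
[[5,11],[12,0]]
[[5,11],[6,16],[12,0]]
[[5,11],[6,16],[12,0],[34,5],[35,0]]
[[5,11],[6,16],[12,0],[34,5],[35,0],[43,20],[45,0]]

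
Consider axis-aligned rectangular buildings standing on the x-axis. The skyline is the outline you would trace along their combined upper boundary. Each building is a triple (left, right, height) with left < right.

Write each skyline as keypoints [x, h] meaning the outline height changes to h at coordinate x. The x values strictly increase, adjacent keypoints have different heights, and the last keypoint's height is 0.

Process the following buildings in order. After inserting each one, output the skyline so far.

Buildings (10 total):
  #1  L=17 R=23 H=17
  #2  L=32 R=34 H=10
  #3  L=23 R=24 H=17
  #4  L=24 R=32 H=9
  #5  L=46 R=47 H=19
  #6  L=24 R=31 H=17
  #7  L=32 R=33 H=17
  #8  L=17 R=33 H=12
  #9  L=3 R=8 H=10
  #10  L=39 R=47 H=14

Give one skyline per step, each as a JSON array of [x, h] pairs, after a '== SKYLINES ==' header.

== SKYLINES ==
[[17,17],[23,0]]
[[17,17],[23,0],[32,10],[34,0]]
[[17,17],[24,0],[32,10],[34,0]]
[[17,17],[24,9],[32,10],[34,0]]
[[17,17],[24,9],[32,10],[34,0],[46,19],[47,0]]
[[17,17],[31,9],[32,10],[34,0],[46,19],[47,0]]
[[17,17],[31,9],[32,17],[33,10],[34,0],[46,19],[47,0]]
[[17,17],[31,12],[32,17],[33,10],[34,0],[46,19],[47,0]]
[[3,10],[8,0],[17,17],[31,12],[32,17],[33,10],[34,0],[46,19],[47,0]]
[[3,10],[8,0],[17,17],[31,12],[32,17],[33,10],[34,0],[39,14],[46,19],[47,0]]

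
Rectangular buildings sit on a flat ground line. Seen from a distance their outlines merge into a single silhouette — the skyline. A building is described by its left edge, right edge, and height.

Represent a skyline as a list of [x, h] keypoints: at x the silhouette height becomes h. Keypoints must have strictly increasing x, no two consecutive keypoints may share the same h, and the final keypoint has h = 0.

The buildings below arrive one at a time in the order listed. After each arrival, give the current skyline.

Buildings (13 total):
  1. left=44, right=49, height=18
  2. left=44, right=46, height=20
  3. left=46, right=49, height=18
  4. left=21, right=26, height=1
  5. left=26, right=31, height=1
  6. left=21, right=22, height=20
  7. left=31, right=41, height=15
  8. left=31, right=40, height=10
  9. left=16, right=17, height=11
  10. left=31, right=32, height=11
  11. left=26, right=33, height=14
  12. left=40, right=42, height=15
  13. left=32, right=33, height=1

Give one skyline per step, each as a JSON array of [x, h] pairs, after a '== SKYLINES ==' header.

== SKYLINES ==
[[44,18],[49,0]]
[[44,20],[46,18],[49,0]]
[[44,20],[46,18],[49,0]]
[[21,1],[26,0],[44,20],[46,18],[49,0]]
[[21,1],[31,0],[44,20],[46,18],[49,0]]
[[21,20],[22,1],[31,0],[44,20],[46,18],[49,0]]
[[21,20],[22,1],[31,15],[41,0],[44,20],[46,18],[49,0]]
[[21,20],[22,1],[31,15],[41,0],[44,20],[46,18],[49,0]]
[[16,11],[17,0],[21,20],[22,1],[31,15],[41,0],[44,20],[46,18],[49,0]]
[[16,11],[17,0],[21,20],[22,1],[31,15],[41,0],[44,20],[46,18],[49,0]]
[[16,11],[17,0],[21,20],[22,1],[26,14],[31,15],[41,0],[44,20],[46,18],[49,0]]
[[16,11],[17,0],[21,20],[22,1],[26,14],[31,15],[42,0],[44,20],[46,18],[49,0]]
[[16,11],[17,0],[21,20],[22,1],[26,14],[31,15],[42,0],[44,20],[46,18],[49,0]]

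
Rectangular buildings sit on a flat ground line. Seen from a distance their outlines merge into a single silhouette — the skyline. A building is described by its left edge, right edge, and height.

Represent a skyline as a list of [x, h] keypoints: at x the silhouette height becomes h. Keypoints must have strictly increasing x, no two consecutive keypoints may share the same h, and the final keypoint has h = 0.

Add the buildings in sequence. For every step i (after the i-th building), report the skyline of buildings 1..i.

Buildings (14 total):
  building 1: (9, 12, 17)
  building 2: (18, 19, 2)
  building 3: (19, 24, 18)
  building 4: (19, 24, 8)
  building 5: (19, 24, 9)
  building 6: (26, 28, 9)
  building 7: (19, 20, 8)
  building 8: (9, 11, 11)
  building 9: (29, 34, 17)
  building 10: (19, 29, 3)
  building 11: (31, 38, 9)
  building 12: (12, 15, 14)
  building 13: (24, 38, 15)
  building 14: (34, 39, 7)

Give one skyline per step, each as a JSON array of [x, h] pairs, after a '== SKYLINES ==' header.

== SKYLINES ==
[[9,17],[12,0]]
[[9,17],[12,0],[18,2],[19,0]]
[[9,17],[12,0],[18,2],[19,18],[24,0]]
[[9,17],[12,0],[18,2],[19,18],[24,0]]
[[9,17],[12,0],[18,2],[19,18],[24,0]]
[[9,17],[12,0],[18,2],[19,18],[24,0],[26,9],[28,0]]
[[9,17],[12,0],[18,2],[19,18],[24,0],[26,9],[28,0]]
[[9,17],[12,0],[18,2],[19,18],[24,0],[26,9],[28,0]]
[[9,17],[12,0],[18,2],[19,18],[24,0],[26,9],[28,0],[29,17],[34,0]]
[[9,17],[12,0],[18,2],[19,18],[24,3],[26,9],[28,3],[29,17],[34,0]]
[[9,17],[12,0],[18,2],[19,18],[24,3],[26,9],[28,3],[29,17],[34,9],[38,0]]
[[9,17],[12,14],[15,0],[18,2],[19,18],[24,3],[26,9],[28,3],[29,17],[34,9],[38,0]]
[[9,17],[12,14],[15,0],[18,2],[19,18],[24,15],[29,17],[34,15],[38,0]]
[[9,17],[12,14],[15,0],[18,2],[19,18],[24,15],[29,17],[34,15],[38,7],[39,0]]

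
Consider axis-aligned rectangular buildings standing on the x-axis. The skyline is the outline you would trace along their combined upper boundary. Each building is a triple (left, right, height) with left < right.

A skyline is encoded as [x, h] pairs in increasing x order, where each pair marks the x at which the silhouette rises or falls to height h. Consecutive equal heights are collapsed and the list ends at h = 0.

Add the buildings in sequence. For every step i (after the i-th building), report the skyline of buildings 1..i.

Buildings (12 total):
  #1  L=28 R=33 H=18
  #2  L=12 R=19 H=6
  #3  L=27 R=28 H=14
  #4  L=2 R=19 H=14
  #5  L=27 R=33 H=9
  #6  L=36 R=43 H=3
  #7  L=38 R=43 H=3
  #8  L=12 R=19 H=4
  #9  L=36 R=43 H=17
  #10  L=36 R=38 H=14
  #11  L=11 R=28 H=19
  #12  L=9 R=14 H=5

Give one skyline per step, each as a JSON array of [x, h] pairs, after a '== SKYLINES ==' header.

== SKYLINES ==
[[28,18],[33,0]]
[[12,6],[19,0],[28,18],[33,0]]
[[12,6],[19,0],[27,14],[28,18],[33,0]]
[[2,14],[19,0],[27,14],[28,18],[33,0]]
[[2,14],[19,0],[27,14],[28,18],[33,0]]
[[2,14],[19,0],[27,14],[28,18],[33,0],[36,3],[43,0]]
[[2,14],[19,0],[27,14],[28,18],[33,0],[36,3],[43,0]]
[[2,14],[19,0],[27,14],[28,18],[33,0],[36,3],[43,0]]
[[2,14],[19,0],[27,14],[28,18],[33,0],[36,17],[43,0]]
[[2,14],[19,0],[27,14],[28,18],[33,0],[36,17],[43,0]]
[[2,14],[11,19],[28,18],[33,0],[36,17],[43,0]]
[[2,14],[11,19],[28,18],[33,0],[36,17],[43,0]]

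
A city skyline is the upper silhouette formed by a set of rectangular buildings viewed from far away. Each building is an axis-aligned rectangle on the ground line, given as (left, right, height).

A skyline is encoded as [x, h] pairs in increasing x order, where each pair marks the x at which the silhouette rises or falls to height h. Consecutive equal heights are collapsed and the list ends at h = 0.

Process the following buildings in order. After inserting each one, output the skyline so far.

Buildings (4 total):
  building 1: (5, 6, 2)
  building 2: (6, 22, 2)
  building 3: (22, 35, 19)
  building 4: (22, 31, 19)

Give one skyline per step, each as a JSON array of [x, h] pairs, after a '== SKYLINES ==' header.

== SKYLINES ==
[[5,2],[6,0]]
[[5,2],[22,0]]
[[5,2],[22,19],[35,0]]
[[5,2],[22,19],[35,0]]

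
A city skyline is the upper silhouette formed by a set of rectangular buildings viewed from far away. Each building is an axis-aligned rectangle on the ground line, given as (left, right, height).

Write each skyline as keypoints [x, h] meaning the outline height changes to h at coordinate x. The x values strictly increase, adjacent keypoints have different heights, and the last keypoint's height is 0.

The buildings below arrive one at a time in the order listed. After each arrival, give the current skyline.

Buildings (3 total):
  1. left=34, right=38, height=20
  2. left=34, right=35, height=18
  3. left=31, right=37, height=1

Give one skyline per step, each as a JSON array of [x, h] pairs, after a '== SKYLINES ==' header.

== SKYLINES ==
[[34,20],[38,0]]
[[34,20],[38,0]]
[[31,1],[34,20],[38,0]]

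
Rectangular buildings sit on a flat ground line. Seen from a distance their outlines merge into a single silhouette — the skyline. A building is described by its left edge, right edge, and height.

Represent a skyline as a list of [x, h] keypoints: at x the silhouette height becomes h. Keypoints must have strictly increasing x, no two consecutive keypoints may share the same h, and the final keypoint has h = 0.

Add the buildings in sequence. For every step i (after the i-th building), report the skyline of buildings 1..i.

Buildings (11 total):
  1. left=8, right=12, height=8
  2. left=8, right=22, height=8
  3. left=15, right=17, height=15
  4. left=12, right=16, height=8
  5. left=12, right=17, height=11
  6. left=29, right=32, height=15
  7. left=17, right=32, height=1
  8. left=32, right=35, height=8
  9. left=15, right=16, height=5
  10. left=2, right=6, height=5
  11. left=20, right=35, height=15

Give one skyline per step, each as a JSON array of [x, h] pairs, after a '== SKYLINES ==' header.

== SKYLINES ==
[[8,8],[12,0]]
[[8,8],[22,0]]
[[8,8],[15,15],[17,8],[22,0]]
[[8,8],[15,15],[17,8],[22,0]]
[[8,8],[12,11],[15,15],[17,8],[22,0]]
[[8,8],[12,11],[15,15],[17,8],[22,0],[29,15],[32,0]]
[[8,8],[12,11],[15,15],[17,8],[22,1],[29,15],[32,0]]
[[8,8],[12,11],[15,15],[17,8],[22,1],[29,15],[32,8],[35,0]]
[[8,8],[12,11],[15,15],[17,8],[22,1],[29,15],[32,8],[35,0]]
[[2,5],[6,0],[8,8],[12,11],[15,15],[17,8],[22,1],[29,15],[32,8],[35,0]]
[[2,5],[6,0],[8,8],[12,11],[15,15],[17,8],[20,15],[35,0]]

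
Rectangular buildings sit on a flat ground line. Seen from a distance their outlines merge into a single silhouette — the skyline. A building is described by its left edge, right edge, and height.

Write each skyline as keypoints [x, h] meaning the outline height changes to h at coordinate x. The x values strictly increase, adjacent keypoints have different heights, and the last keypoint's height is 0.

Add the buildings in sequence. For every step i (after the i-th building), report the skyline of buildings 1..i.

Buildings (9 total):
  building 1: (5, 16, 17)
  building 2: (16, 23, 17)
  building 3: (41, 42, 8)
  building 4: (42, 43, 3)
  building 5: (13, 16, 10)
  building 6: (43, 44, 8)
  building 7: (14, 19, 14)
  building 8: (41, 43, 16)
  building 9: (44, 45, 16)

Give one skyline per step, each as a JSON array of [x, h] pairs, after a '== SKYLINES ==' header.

== SKYLINES ==
[[5,17],[16,0]]
[[5,17],[23,0]]
[[5,17],[23,0],[41,8],[42,0]]
[[5,17],[23,0],[41,8],[42,3],[43,0]]
[[5,17],[23,0],[41,8],[42,3],[43,0]]
[[5,17],[23,0],[41,8],[42,3],[43,8],[44,0]]
[[5,17],[23,0],[41,8],[42,3],[43,8],[44,0]]
[[5,17],[23,0],[41,16],[43,8],[44,0]]
[[5,17],[23,0],[41,16],[43,8],[44,16],[45,0]]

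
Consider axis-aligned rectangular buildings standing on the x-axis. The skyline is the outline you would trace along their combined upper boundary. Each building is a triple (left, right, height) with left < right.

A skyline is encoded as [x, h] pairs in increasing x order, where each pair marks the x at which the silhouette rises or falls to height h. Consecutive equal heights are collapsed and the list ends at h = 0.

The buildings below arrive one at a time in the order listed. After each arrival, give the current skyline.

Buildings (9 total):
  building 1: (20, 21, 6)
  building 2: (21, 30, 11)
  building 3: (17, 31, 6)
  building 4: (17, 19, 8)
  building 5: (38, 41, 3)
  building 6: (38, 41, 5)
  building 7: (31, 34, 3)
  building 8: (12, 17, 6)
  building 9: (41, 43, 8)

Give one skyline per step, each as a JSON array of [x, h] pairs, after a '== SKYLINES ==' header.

== SKYLINES ==
[[20,6],[21,0]]
[[20,6],[21,11],[30,0]]
[[17,6],[21,11],[30,6],[31,0]]
[[17,8],[19,6],[21,11],[30,6],[31,0]]
[[17,8],[19,6],[21,11],[30,6],[31,0],[38,3],[41,0]]
[[17,8],[19,6],[21,11],[30,6],[31,0],[38,5],[41,0]]
[[17,8],[19,6],[21,11],[30,6],[31,3],[34,0],[38,5],[41,0]]
[[12,6],[17,8],[19,6],[21,11],[30,6],[31,3],[34,0],[38,5],[41,0]]
[[12,6],[17,8],[19,6],[21,11],[30,6],[31,3],[34,0],[38,5],[41,8],[43,0]]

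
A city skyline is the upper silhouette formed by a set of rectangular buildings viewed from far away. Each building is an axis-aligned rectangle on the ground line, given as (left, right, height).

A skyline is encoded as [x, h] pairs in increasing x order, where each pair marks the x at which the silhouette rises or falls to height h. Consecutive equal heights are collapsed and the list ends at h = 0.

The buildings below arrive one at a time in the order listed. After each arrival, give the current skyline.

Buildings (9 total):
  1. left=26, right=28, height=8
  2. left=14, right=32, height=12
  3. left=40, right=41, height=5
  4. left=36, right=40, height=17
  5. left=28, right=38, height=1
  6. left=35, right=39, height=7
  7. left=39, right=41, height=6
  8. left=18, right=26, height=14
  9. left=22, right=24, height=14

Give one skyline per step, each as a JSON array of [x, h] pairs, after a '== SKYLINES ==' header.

== SKYLINES ==
[[26,8],[28,0]]
[[14,12],[32,0]]
[[14,12],[32,0],[40,5],[41,0]]
[[14,12],[32,0],[36,17],[40,5],[41,0]]
[[14,12],[32,1],[36,17],[40,5],[41,0]]
[[14,12],[32,1],[35,7],[36,17],[40,5],[41,0]]
[[14,12],[32,1],[35,7],[36,17],[40,6],[41,0]]
[[14,12],[18,14],[26,12],[32,1],[35,7],[36,17],[40,6],[41,0]]
[[14,12],[18,14],[26,12],[32,1],[35,7],[36,17],[40,6],[41,0]]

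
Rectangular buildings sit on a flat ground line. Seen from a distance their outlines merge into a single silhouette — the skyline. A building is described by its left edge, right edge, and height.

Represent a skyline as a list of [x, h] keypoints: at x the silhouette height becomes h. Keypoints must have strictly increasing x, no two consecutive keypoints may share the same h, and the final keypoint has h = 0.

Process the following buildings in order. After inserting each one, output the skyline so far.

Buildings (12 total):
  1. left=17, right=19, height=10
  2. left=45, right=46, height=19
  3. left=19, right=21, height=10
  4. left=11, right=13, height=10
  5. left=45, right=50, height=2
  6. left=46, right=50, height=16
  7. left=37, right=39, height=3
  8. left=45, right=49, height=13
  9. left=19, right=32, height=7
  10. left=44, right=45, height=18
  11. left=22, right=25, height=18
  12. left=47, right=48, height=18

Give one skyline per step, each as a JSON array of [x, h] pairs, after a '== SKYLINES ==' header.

== SKYLINES ==
[[17,10],[19,0]]
[[17,10],[19,0],[45,19],[46,0]]
[[17,10],[21,0],[45,19],[46,0]]
[[11,10],[13,0],[17,10],[21,0],[45,19],[46,0]]
[[11,10],[13,0],[17,10],[21,0],[45,19],[46,2],[50,0]]
[[11,10],[13,0],[17,10],[21,0],[45,19],[46,16],[50,0]]
[[11,10],[13,0],[17,10],[21,0],[37,3],[39,0],[45,19],[46,16],[50,0]]
[[11,10],[13,0],[17,10],[21,0],[37,3],[39,0],[45,19],[46,16],[50,0]]
[[11,10],[13,0],[17,10],[21,7],[32,0],[37,3],[39,0],[45,19],[46,16],[50,0]]
[[11,10],[13,0],[17,10],[21,7],[32,0],[37,3],[39,0],[44,18],[45,19],[46,16],[50,0]]
[[11,10],[13,0],[17,10],[21,7],[22,18],[25,7],[32,0],[37,3],[39,0],[44,18],[45,19],[46,16],[50,0]]
[[11,10],[13,0],[17,10],[21,7],[22,18],[25,7],[32,0],[37,3],[39,0],[44,18],[45,19],[46,16],[47,18],[48,16],[50,0]]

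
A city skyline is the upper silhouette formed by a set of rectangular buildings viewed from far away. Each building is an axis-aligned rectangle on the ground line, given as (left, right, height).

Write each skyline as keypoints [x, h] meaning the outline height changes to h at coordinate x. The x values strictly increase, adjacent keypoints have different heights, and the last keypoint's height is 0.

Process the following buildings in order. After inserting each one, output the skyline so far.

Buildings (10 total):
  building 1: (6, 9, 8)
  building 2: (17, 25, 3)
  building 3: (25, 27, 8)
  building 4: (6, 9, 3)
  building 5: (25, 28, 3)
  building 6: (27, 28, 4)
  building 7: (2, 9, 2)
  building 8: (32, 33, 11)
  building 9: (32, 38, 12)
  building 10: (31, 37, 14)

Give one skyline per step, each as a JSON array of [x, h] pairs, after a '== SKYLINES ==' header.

== SKYLINES ==
[[6,8],[9,0]]
[[6,8],[9,0],[17,3],[25,0]]
[[6,8],[9,0],[17,3],[25,8],[27,0]]
[[6,8],[9,0],[17,3],[25,8],[27,0]]
[[6,8],[9,0],[17,3],[25,8],[27,3],[28,0]]
[[6,8],[9,0],[17,3],[25,8],[27,4],[28,0]]
[[2,2],[6,8],[9,0],[17,3],[25,8],[27,4],[28,0]]
[[2,2],[6,8],[9,0],[17,3],[25,8],[27,4],[28,0],[32,11],[33,0]]
[[2,2],[6,8],[9,0],[17,3],[25,8],[27,4],[28,0],[32,12],[38,0]]
[[2,2],[6,8],[9,0],[17,3],[25,8],[27,4],[28,0],[31,14],[37,12],[38,0]]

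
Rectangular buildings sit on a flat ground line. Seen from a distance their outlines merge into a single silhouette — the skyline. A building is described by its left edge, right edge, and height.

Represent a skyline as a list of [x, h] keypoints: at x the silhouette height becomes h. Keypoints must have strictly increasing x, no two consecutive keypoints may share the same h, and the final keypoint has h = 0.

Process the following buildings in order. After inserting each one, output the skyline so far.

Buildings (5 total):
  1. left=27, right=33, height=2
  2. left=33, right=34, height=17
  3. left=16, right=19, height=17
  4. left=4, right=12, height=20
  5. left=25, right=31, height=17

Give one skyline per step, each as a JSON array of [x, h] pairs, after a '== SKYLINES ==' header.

== SKYLINES ==
[[27,2],[33,0]]
[[27,2],[33,17],[34,0]]
[[16,17],[19,0],[27,2],[33,17],[34,0]]
[[4,20],[12,0],[16,17],[19,0],[27,2],[33,17],[34,0]]
[[4,20],[12,0],[16,17],[19,0],[25,17],[31,2],[33,17],[34,0]]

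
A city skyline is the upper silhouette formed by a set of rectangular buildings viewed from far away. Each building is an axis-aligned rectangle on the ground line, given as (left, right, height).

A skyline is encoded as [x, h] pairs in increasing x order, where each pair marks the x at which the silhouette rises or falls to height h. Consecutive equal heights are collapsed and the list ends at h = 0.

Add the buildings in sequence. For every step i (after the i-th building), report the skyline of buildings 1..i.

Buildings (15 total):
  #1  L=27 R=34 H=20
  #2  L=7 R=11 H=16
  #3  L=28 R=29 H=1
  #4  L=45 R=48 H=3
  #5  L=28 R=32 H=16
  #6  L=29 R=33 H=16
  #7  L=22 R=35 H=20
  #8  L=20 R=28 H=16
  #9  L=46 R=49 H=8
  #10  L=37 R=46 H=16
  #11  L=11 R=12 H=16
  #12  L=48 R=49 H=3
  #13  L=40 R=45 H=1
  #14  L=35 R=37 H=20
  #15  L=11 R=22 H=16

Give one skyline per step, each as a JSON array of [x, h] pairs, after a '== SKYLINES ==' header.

== SKYLINES ==
[[27,20],[34,0]]
[[7,16],[11,0],[27,20],[34,0]]
[[7,16],[11,0],[27,20],[34,0]]
[[7,16],[11,0],[27,20],[34,0],[45,3],[48,0]]
[[7,16],[11,0],[27,20],[34,0],[45,3],[48,0]]
[[7,16],[11,0],[27,20],[34,0],[45,3],[48,0]]
[[7,16],[11,0],[22,20],[35,0],[45,3],[48,0]]
[[7,16],[11,0],[20,16],[22,20],[35,0],[45,3],[48,0]]
[[7,16],[11,0],[20,16],[22,20],[35,0],[45,3],[46,8],[49,0]]
[[7,16],[11,0],[20,16],[22,20],[35,0],[37,16],[46,8],[49,0]]
[[7,16],[12,0],[20,16],[22,20],[35,0],[37,16],[46,8],[49,0]]
[[7,16],[12,0],[20,16],[22,20],[35,0],[37,16],[46,8],[49,0]]
[[7,16],[12,0],[20,16],[22,20],[35,0],[37,16],[46,8],[49,0]]
[[7,16],[12,0],[20,16],[22,20],[37,16],[46,8],[49,0]]
[[7,16],[22,20],[37,16],[46,8],[49,0]]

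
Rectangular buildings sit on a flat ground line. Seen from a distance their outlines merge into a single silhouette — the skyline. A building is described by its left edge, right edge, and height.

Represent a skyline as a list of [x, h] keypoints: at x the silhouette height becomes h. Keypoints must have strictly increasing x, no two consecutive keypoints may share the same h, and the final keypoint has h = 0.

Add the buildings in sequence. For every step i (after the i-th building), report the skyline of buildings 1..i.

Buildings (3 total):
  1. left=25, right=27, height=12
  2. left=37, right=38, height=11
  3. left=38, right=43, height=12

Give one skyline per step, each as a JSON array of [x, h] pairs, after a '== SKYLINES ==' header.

== SKYLINES ==
[[25,12],[27,0]]
[[25,12],[27,0],[37,11],[38,0]]
[[25,12],[27,0],[37,11],[38,12],[43,0]]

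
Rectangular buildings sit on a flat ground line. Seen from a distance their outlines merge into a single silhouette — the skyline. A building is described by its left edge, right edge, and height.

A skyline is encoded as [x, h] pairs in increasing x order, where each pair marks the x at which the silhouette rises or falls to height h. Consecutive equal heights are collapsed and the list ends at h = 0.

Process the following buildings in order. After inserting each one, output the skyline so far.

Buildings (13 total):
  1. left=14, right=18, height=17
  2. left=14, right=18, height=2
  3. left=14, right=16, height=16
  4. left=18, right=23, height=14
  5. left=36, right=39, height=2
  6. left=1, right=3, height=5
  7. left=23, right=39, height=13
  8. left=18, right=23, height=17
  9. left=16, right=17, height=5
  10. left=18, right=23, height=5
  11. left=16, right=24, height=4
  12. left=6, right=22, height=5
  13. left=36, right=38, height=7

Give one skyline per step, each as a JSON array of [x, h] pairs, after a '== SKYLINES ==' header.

== SKYLINES ==
[[14,17],[18,0]]
[[14,17],[18,0]]
[[14,17],[18,0]]
[[14,17],[18,14],[23,0]]
[[14,17],[18,14],[23,0],[36,2],[39,0]]
[[1,5],[3,0],[14,17],[18,14],[23,0],[36,2],[39,0]]
[[1,5],[3,0],[14,17],[18,14],[23,13],[39,0]]
[[1,5],[3,0],[14,17],[23,13],[39,0]]
[[1,5],[3,0],[14,17],[23,13],[39,0]]
[[1,5],[3,0],[14,17],[23,13],[39,0]]
[[1,5],[3,0],[14,17],[23,13],[39,0]]
[[1,5],[3,0],[6,5],[14,17],[23,13],[39,0]]
[[1,5],[3,0],[6,5],[14,17],[23,13],[39,0]]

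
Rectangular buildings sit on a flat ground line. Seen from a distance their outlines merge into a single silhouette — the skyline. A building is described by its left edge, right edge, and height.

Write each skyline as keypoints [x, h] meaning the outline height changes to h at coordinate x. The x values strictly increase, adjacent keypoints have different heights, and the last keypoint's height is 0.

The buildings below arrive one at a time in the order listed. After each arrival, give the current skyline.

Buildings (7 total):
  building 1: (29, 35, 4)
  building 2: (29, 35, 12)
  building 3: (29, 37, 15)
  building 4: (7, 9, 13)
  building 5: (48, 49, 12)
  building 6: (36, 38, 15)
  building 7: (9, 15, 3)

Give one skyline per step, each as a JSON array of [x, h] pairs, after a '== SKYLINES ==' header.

== SKYLINES ==
[[29,4],[35,0]]
[[29,12],[35,0]]
[[29,15],[37,0]]
[[7,13],[9,0],[29,15],[37,0]]
[[7,13],[9,0],[29,15],[37,0],[48,12],[49,0]]
[[7,13],[9,0],[29,15],[38,0],[48,12],[49,0]]
[[7,13],[9,3],[15,0],[29,15],[38,0],[48,12],[49,0]]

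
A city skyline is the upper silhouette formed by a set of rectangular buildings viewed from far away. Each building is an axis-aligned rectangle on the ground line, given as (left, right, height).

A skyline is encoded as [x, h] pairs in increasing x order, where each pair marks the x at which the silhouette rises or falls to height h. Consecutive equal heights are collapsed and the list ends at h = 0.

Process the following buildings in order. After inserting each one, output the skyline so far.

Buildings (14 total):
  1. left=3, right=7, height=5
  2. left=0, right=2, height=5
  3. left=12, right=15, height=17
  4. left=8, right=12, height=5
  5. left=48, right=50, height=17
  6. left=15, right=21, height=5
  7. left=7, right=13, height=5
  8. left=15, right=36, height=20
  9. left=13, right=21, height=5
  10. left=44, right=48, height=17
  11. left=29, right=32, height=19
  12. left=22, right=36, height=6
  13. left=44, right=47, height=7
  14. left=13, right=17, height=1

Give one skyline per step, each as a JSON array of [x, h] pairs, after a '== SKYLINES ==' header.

== SKYLINES ==
[[3,5],[7,0]]
[[0,5],[2,0],[3,5],[7,0]]
[[0,5],[2,0],[3,5],[7,0],[12,17],[15,0]]
[[0,5],[2,0],[3,5],[7,0],[8,5],[12,17],[15,0]]
[[0,5],[2,0],[3,5],[7,0],[8,5],[12,17],[15,0],[48,17],[50,0]]
[[0,5],[2,0],[3,5],[7,0],[8,5],[12,17],[15,5],[21,0],[48,17],[50,0]]
[[0,5],[2,0],[3,5],[12,17],[15,5],[21,0],[48,17],[50,0]]
[[0,5],[2,0],[3,5],[12,17],[15,20],[36,0],[48,17],[50,0]]
[[0,5],[2,0],[3,5],[12,17],[15,20],[36,0],[48,17],[50,0]]
[[0,5],[2,0],[3,5],[12,17],[15,20],[36,0],[44,17],[50,0]]
[[0,5],[2,0],[3,5],[12,17],[15,20],[36,0],[44,17],[50,0]]
[[0,5],[2,0],[3,5],[12,17],[15,20],[36,0],[44,17],[50,0]]
[[0,5],[2,0],[3,5],[12,17],[15,20],[36,0],[44,17],[50,0]]
[[0,5],[2,0],[3,5],[12,17],[15,20],[36,0],[44,17],[50,0]]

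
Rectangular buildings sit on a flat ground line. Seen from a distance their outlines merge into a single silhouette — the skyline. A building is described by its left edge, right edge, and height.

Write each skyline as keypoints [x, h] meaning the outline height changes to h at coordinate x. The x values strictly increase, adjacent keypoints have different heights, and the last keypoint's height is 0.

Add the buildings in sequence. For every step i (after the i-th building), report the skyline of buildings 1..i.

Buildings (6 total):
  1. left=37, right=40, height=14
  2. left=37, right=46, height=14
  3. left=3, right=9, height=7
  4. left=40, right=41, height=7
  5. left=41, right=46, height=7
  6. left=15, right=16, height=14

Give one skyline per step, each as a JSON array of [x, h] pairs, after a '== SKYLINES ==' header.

== SKYLINES ==
[[37,14],[40,0]]
[[37,14],[46,0]]
[[3,7],[9,0],[37,14],[46,0]]
[[3,7],[9,0],[37,14],[46,0]]
[[3,7],[9,0],[37,14],[46,0]]
[[3,7],[9,0],[15,14],[16,0],[37,14],[46,0]]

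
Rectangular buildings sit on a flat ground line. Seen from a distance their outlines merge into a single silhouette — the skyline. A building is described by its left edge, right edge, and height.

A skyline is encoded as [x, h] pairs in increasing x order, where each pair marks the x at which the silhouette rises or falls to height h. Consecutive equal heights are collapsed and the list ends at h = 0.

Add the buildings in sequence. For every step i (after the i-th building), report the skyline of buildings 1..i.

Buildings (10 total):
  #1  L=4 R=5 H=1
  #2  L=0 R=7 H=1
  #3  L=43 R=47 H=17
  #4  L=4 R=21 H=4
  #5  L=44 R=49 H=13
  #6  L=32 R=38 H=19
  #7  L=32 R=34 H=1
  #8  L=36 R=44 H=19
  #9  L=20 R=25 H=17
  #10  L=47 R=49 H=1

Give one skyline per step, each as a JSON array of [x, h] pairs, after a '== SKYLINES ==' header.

== SKYLINES ==
[[4,1],[5,0]]
[[0,1],[7,0]]
[[0,1],[7,0],[43,17],[47,0]]
[[0,1],[4,4],[21,0],[43,17],[47,0]]
[[0,1],[4,4],[21,0],[43,17],[47,13],[49,0]]
[[0,1],[4,4],[21,0],[32,19],[38,0],[43,17],[47,13],[49,0]]
[[0,1],[4,4],[21,0],[32,19],[38,0],[43,17],[47,13],[49,0]]
[[0,1],[4,4],[21,0],[32,19],[44,17],[47,13],[49,0]]
[[0,1],[4,4],[20,17],[25,0],[32,19],[44,17],[47,13],[49,0]]
[[0,1],[4,4],[20,17],[25,0],[32,19],[44,17],[47,13],[49,0]]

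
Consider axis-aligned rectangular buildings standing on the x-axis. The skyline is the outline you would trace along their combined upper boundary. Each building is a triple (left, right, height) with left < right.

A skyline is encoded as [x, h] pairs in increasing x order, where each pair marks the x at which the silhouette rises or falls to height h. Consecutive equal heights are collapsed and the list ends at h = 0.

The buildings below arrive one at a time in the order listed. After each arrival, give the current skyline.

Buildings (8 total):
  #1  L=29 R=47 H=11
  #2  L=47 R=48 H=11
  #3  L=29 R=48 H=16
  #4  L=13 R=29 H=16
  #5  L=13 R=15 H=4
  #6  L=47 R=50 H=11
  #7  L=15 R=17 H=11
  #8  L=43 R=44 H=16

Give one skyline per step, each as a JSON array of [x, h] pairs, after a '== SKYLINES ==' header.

== SKYLINES ==
[[29,11],[47,0]]
[[29,11],[48,0]]
[[29,16],[48,0]]
[[13,16],[48,0]]
[[13,16],[48,0]]
[[13,16],[48,11],[50,0]]
[[13,16],[48,11],[50,0]]
[[13,16],[48,11],[50,0]]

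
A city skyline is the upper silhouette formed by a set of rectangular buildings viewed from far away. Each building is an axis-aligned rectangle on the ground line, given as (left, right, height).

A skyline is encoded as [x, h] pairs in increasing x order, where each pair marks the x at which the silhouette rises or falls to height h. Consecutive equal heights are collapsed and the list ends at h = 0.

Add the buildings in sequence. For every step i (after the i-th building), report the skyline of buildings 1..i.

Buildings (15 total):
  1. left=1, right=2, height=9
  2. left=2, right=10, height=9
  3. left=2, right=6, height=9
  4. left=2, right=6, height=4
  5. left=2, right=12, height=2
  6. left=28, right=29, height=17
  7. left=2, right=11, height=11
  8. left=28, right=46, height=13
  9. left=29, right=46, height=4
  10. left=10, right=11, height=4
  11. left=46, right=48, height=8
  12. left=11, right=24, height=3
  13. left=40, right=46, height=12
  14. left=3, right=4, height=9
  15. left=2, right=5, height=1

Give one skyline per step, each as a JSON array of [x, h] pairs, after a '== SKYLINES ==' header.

== SKYLINES ==
[[1,9],[2,0]]
[[1,9],[10,0]]
[[1,9],[10,0]]
[[1,9],[10,0]]
[[1,9],[10,2],[12,0]]
[[1,9],[10,2],[12,0],[28,17],[29,0]]
[[1,9],[2,11],[11,2],[12,0],[28,17],[29,0]]
[[1,9],[2,11],[11,2],[12,0],[28,17],[29,13],[46,0]]
[[1,9],[2,11],[11,2],[12,0],[28,17],[29,13],[46,0]]
[[1,9],[2,11],[11,2],[12,0],[28,17],[29,13],[46,0]]
[[1,9],[2,11],[11,2],[12,0],[28,17],[29,13],[46,8],[48,0]]
[[1,9],[2,11],[11,3],[24,0],[28,17],[29,13],[46,8],[48,0]]
[[1,9],[2,11],[11,3],[24,0],[28,17],[29,13],[46,8],[48,0]]
[[1,9],[2,11],[11,3],[24,0],[28,17],[29,13],[46,8],[48,0]]
[[1,9],[2,11],[11,3],[24,0],[28,17],[29,13],[46,8],[48,0]]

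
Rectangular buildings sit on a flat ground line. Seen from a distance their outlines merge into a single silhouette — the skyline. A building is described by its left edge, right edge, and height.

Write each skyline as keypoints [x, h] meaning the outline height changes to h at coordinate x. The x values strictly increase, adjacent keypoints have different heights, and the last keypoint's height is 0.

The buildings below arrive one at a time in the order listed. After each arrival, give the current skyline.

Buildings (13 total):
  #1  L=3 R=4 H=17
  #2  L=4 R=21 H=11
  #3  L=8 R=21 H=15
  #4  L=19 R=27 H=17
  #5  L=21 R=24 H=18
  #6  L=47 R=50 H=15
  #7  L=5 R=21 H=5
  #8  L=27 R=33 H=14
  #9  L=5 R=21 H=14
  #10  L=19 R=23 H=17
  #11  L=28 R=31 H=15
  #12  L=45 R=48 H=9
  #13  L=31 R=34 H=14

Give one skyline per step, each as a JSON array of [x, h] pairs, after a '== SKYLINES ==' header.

== SKYLINES ==
[[3,17],[4,0]]
[[3,17],[4,11],[21,0]]
[[3,17],[4,11],[8,15],[21,0]]
[[3,17],[4,11],[8,15],[19,17],[27,0]]
[[3,17],[4,11],[8,15],[19,17],[21,18],[24,17],[27,0]]
[[3,17],[4,11],[8,15],[19,17],[21,18],[24,17],[27,0],[47,15],[50,0]]
[[3,17],[4,11],[8,15],[19,17],[21,18],[24,17],[27,0],[47,15],[50,0]]
[[3,17],[4,11],[8,15],[19,17],[21,18],[24,17],[27,14],[33,0],[47,15],[50,0]]
[[3,17],[4,11],[5,14],[8,15],[19,17],[21,18],[24,17],[27,14],[33,0],[47,15],[50,0]]
[[3,17],[4,11],[5,14],[8,15],[19,17],[21,18],[24,17],[27,14],[33,0],[47,15],[50,0]]
[[3,17],[4,11],[5,14],[8,15],[19,17],[21,18],[24,17],[27,14],[28,15],[31,14],[33,0],[47,15],[50,0]]
[[3,17],[4,11],[5,14],[8,15],[19,17],[21,18],[24,17],[27,14],[28,15],[31,14],[33,0],[45,9],[47,15],[50,0]]
[[3,17],[4,11],[5,14],[8,15],[19,17],[21,18],[24,17],[27,14],[28,15],[31,14],[34,0],[45,9],[47,15],[50,0]]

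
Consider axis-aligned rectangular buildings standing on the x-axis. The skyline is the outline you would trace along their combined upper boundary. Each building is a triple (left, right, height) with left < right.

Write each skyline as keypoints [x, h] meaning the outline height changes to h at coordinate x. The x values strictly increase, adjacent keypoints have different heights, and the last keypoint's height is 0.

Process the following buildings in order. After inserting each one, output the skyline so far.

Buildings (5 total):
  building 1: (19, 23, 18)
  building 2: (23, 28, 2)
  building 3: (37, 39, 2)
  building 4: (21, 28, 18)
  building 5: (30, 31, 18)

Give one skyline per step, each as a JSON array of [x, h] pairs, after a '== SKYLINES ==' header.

== SKYLINES ==
[[19,18],[23,0]]
[[19,18],[23,2],[28,0]]
[[19,18],[23,2],[28,0],[37,2],[39,0]]
[[19,18],[28,0],[37,2],[39,0]]
[[19,18],[28,0],[30,18],[31,0],[37,2],[39,0]]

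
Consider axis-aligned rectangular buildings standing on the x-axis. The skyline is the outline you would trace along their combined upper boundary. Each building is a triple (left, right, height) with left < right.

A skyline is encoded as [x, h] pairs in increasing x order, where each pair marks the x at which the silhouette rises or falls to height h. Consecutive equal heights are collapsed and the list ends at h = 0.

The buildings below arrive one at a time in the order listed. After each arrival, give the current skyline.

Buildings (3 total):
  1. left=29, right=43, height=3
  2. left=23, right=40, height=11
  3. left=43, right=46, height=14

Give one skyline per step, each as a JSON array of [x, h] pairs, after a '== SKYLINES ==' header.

== SKYLINES ==
[[29,3],[43,0]]
[[23,11],[40,3],[43,0]]
[[23,11],[40,3],[43,14],[46,0]]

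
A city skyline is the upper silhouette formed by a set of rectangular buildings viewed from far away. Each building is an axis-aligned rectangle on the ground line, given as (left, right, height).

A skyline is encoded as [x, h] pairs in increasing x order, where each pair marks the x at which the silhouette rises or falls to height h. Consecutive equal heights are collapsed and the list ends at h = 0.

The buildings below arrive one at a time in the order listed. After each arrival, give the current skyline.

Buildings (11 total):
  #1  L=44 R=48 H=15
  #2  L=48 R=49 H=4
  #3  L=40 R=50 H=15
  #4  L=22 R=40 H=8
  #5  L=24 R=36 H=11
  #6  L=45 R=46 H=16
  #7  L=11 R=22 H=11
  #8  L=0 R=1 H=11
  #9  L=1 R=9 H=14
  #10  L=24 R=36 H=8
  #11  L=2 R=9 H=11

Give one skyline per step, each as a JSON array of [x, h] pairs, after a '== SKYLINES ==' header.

== SKYLINES ==
[[44,15],[48,0]]
[[44,15],[48,4],[49,0]]
[[40,15],[50,0]]
[[22,8],[40,15],[50,0]]
[[22,8],[24,11],[36,8],[40,15],[50,0]]
[[22,8],[24,11],[36,8],[40,15],[45,16],[46,15],[50,0]]
[[11,11],[22,8],[24,11],[36,8],[40,15],[45,16],[46,15],[50,0]]
[[0,11],[1,0],[11,11],[22,8],[24,11],[36,8],[40,15],[45,16],[46,15],[50,0]]
[[0,11],[1,14],[9,0],[11,11],[22,8],[24,11],[36,8],[40,15],[45,16],[46,15],[50,0]]
[[0,11],[1,14],[9,0],[11,11],[22,8],[24,11],[36,8],[40,15],[45,16],[46,15],[50,0]]
[[0,11],[1,14],[9,0],[11,11],[22,8],[24,11],[36,8],[40,15],[45,16],[46,15],[50,0]]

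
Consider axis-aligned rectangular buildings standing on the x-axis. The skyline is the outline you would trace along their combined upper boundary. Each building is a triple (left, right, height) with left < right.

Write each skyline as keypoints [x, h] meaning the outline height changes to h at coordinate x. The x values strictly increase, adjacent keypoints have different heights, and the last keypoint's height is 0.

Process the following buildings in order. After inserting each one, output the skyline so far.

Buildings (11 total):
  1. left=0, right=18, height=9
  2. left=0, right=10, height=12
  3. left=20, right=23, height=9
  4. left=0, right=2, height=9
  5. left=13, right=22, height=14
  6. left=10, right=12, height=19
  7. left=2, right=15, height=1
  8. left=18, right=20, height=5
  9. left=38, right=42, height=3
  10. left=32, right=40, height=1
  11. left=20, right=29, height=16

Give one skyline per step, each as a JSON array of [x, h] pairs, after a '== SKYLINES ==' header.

== SKYLINES ==
[[0,9],[18,0]]
[[0,12],[10,9],[18,0]]
[[0,12],[10,9],[18,0],[20,9],[23,0]]
[[0,12],[10,9],[18,0],[20,9],[23,0]]
[[0,12],[10,9],[13,14],[22,9],[23,0]]
[[0,12],[10,19],[12,9],[13,14],[22,9],[23,0]]
[[0,12],[10,19],[12,9],[13,14],[22,9],[23,0]]
[[0,12],[10,19],[12,9],[13,14],[22,9],[23,0]]
[[0,12],[10,19],[12,9],[13,14],[22,9],[23,0],[38,3],[42,0]]
[[0,12],[10,19],[12,9],[13,14],[22,9],[23,0],[32,1],[38,3],[42,0]]
[[0,12],[10,19],[12,9],[13,14],[20,16],[29,0],[32,1],[38,3],[42,0]]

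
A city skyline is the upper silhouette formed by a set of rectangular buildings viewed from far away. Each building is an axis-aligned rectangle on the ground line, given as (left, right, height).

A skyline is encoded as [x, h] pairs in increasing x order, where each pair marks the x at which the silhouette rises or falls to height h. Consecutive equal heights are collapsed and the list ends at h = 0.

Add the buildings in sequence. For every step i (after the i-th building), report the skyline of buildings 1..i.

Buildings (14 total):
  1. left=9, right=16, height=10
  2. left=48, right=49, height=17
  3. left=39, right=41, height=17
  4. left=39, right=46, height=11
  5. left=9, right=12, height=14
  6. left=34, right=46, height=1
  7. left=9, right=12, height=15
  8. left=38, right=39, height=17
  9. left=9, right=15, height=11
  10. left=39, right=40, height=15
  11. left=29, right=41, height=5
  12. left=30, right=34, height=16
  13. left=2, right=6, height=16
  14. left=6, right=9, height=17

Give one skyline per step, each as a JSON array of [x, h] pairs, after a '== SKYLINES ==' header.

== SKYLINES ==
[[9,10],[16,0]]
[[9,10],[16,0],[48,17],[49,0]]
[[9,10],[16,0],[39,17],[41,0],[48,17],[49,0]]
[[9,10],[16,0],[39,17],[41,11],[46,0],[48,17],[49,0]]
[[9,14],[12,10],[16,0],[39,17],[41,11],[46,0],[48,17],[49,0]]
[[9,14],[12,10],[16,0],[34,1],[39,17],[41,11],[46,0],[48,17],[49,0]]
[[9,15],[12,10],[16,0],[34,1],[39,17],[41,11],[46,0],[48,17],[49,0]]
[[9,15],[12,10],[16,0],[34,1],[38,17],[41,11],[46,0],[48,17],[49,0]]
[[9,15],[12,11],[15,10],[16,0],[34,1],[38,17],[41,11],[46,0],[48,17],[49,0]]
[[9,15],[12,11],[15,10],[16,0],[34,1],[38,17],[41,11],[46,0],[48,17],[49,0]]
[[9,15],[12,11],[15,10],[16,0],[29,5],[38,17],[41,11],[46,0],[48,17],[49,0]]
[[9,15],[12,11],[15,10],[16,0],[29,5],[30,16],[34,5],[38,17],[41,11],[46,0],[48,17],[49,0]]
[[2,16],[6,0],[9,15],[12,11],[15,10],[16,0],[29,5],[30,16],[34,5],[38,17],[41,11],[46,0],[48,17],[49,0]]
[[2,16],[6,17],[9,15],[12,11],[15,10],[16,0],[29,5],[30,16],[34,5],[38,17],[41,11],[46,0],[48,17],[49,0]]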